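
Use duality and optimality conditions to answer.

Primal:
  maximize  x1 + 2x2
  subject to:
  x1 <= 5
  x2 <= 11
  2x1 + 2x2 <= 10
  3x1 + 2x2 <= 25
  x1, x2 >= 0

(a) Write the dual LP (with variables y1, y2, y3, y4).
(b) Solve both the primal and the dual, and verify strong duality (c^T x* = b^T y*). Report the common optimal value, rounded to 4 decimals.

The standard primal-dual pair for 'max c^T x s.t. A x <= b, x >= 0' is:
  Dual:  min b^T y  s.t.  A^T y >= c,  y >= 0.

So the dual LP is:
  minimize  5y1 + 11y2 + 10y3 + 25y4
  subject to:
    y1 + 2y3 + 3y4 >= 1
    y2 + 2y3 + 2y4 >= 2
    y1, y2, y3, y4 >= 0

Solving the primal: x* = (0, 5).
  primal value c^T x* = 10.
Solving the dual: y* = (0, 0, 1, 0).
  dual value b^T y* = 10.
Strong duality: c^T x* = b^T y*. Confirmed.

10


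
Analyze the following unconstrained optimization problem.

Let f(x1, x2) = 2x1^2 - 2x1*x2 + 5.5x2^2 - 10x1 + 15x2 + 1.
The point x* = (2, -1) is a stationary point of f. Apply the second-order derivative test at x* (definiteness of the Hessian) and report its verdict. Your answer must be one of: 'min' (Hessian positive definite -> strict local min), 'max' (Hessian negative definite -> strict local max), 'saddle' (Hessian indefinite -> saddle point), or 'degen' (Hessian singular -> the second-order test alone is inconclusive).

Compute the Hessian H = grad^2 f:
  H = [[4, -2], [-2, 11]]
Verify stationarity: grad f(x*) = H x* + g = (0, 0).
Eigenvalues of H: 3.4689, 11.5311.
Both eigenvalues > 0, so H is positive definite -> x* is a strict local min.

min


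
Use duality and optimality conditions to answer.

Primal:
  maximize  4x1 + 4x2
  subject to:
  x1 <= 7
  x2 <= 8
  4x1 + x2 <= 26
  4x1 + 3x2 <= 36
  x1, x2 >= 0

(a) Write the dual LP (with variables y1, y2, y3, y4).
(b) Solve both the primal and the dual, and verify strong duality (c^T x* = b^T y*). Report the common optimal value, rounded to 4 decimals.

The standard primal-dual pair for 'max c^T x s.t. A x <= b, x >= 0' is:
  Dual:  min b^T y  s.t.  A^T y >= c,  y >= 0.

So the dual LP is:
  minimize  7y1 + 8y2 + 26y3 + 36y4
  subject to:
    y1 + 4y3 + 4y4 >= 4
    y2 + y3 + 3y4 >= 4
    y1, y2, y3, y4 >= 0

Solving the primal: x* = (3, 8).
  primal value c^T x* = 44.
Solving the dual: y* = (0, 1, 0, 1).
  dual value b^T y* = 44.
Strong duality: c^T x* = b^T y*. Confirmed.

44


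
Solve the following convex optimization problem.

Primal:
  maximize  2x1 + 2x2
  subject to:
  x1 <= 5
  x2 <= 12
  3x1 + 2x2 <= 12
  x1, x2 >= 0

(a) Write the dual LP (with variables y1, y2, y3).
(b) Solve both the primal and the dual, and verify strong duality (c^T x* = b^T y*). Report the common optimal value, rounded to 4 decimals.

The standard primal-dual pair for 'max c^T x s.t. A x <= b, x >= 0' is:
  Dual:  min b^T y  s.t.  A^T y >= c,  y >= 0.

So the dual LP is:
  minimize  5y1 + 12y2 + 12y3
  subject to:
    y1 + 3y3 >= 2
    y2 + 2y3 >= 2
    y1, y2, y3 >= 0

Solving the primal: x* = (0, 6).
  primal value c^T x* = 12.
Solving the dual: y* = (0, 0, 1).
  dual value b^T y* = 12.
Strong duality: c^T x* = b^T y*. Confirmed.

12


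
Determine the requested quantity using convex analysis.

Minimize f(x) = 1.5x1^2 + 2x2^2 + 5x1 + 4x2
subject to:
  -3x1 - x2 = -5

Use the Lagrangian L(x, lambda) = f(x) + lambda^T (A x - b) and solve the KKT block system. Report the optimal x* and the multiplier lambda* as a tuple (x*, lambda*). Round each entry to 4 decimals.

Form the Lagrangian:
  L(x, lambda) = (1/2) x^T Q x + c^T x + lambda^T (A x - b)
Stationarity (grad_x L = 0): Q x + c + A^T lambda = 0.
Primal feasibility: A x = b.

This gives the KKT block system:
  [ Q   A^T ] [ x     ]   [-c ]
  [ A    0  ] [ lambda ] = [ b ]

Solving the linear system:
  x*      = (1.7179, -0.1538)
  lambda* = (3.3846)
  f(x*)   = 12.4487

x* = (1.7179, -0.1538), lambda* = (3.3846)


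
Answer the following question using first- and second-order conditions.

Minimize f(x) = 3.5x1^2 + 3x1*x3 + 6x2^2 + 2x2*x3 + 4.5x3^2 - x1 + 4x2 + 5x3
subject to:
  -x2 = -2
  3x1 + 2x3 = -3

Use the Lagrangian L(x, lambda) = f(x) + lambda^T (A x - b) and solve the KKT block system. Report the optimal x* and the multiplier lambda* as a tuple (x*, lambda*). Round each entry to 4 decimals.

Form the Lagrangian:
  L(x, lambda) = (1/2) x^T Q x + c^T x + lambda^T (A x - b)
Stationarity (grad_x L = 0): Q x + c + A^T lambda = 0.
Primal feasibility: A x = b.

This gives the KKT block system:
  [ Q   A^T ] [ x     ]   [-c ]
  [ A    0  ] [ lambda ] = [ b ]

Solving the linear system:
  x*      = (-0.0685, 2, -1.3973)
  lambda* = (25.2055, 1.8904)
  f(x*)   = 28.5822

x* = (-0.0685, 2, -1.3973), lambda* = (25.2055, 1.8904)


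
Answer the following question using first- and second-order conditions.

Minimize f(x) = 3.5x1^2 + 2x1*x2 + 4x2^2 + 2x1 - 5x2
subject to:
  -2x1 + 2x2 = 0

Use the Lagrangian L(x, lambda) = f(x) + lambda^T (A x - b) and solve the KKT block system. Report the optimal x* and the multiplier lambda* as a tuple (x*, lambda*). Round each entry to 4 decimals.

Form the Lagrangian:
  L(x, lambda) = (1/2) x^T Q x + c^T x + lambda^T (A x - b)
Stationarity (grad_x L = 0): Q x + c + A^T lambda = 0.
Primal feasibility: A x = b.

This gives the KKT block system:
  [ Q   A^T ] [ x     ]   [-c ]
  [ A    0  ] [ lambda ] = [ b ]

Solving the linear system:
  x*      = (0.1579, 0.1579)
  lambda* = (1.7105)
  f(x*)   = -0.2368

x* = (0.1579, 0.1579), lambda* = (1.7105)


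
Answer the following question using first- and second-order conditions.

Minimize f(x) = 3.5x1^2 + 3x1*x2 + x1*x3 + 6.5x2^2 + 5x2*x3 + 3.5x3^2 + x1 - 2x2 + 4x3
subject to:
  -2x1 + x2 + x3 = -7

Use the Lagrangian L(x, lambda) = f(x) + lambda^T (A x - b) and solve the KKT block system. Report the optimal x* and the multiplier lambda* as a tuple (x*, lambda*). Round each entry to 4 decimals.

Form the Lagrangian:
  L(x, lambda) = (1/2) x^T Q x + c^T x + lambda^T (A x - b)
Stationarity (grad_x L = 0): Q x + c + A^T lambda = 0.
Primal feasibility: A x = b.

This gives the KKT block system:
  [ Q   A^T ] [ x     ]   [-c ]
  [ A    0  ] [ lambda ] = [ b ]

Solving the linear system:
  x*      = (2.4456, -0.3109, -1.7979)
  lambda* = (7.6943)
  f(x*)   = 24.8679

x* = (2.4456, -0.3109, -1.7979), lambda* = (7.6943)


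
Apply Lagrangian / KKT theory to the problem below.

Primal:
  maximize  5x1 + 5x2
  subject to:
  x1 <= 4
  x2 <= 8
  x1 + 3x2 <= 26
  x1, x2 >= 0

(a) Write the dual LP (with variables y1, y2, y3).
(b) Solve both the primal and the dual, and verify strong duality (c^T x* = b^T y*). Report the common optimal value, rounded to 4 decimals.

The standard primal-dual pair for 'max c^T x s.t. A x <= b, x >= 0' is:
  Dual:  min b^T y  s.t.  A^T y >= c,  y >= 0.

So the dual LP is:
  minimize  4y1 + 8y2 + 26y3
  subject to:
    y1 + y3 >= 5
    y2 + 3y3 >= 5
    y1, y2, y3 >= 0

Solving the primal: x* = (4, 7.3333).
  primal value c^T x* = 56.6667.
Solving the dual: y* = (3.3333, 0, 1.6667).
  dual value b^T y* = 56.6667.
Strong duality: c^T x* = b^T y*. Confirmed.

56.6667


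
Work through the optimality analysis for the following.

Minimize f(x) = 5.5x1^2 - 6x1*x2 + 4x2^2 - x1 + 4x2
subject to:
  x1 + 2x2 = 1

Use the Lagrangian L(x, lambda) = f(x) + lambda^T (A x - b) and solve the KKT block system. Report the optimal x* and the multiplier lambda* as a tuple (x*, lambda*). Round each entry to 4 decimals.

Form the Lagrangian:
  L(x, lambda) = (1/2) x^T Q x + c^T x + lambda^T (A x - b)
Stationarity (grad_x L = 0): Q x + c + A^T lambda = 0.
Primal feasibility: A x = b.

This gives the KKT block system:
  [ Q   A^T ] [ x     ]   [-c ]
  [ A    0  ] [ lambda ] = [ b ]

Solving the linear system:
  x*      = (0.4211, 0.2895)
  lambda* = (-1.8947)
  f(x*)   = 1.3158

x* = (0.4211, 0.2895), lambda* = (-1.8947)


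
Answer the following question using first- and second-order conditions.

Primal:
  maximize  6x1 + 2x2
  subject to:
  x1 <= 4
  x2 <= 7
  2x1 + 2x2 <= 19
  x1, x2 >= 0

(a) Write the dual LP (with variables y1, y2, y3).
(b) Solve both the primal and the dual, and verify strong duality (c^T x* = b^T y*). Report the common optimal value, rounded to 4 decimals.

The standard primal-dual pair for 'max c^T x s.t. A x <= b, x >= 0' is:
  Dual:  min b^T y  s.t.  A^T y >= c,  y >= 0.

So the dual LP is:
  minimize  4y1 + 7y2 + 19y3
  subject to:
    y1 + 2y3 >= 6
    y2 + 2y3 >= 2
    y1, y2, y3 >= 0

Solving the primal: x* = (4, 5.5).
  primal value c^T x* = 35.
Solving the dual: y* = (4, 0, 1).
  dual value b^T y* = 35.
Strong duality: c^T x* = b^T y*. Confirmed.

35


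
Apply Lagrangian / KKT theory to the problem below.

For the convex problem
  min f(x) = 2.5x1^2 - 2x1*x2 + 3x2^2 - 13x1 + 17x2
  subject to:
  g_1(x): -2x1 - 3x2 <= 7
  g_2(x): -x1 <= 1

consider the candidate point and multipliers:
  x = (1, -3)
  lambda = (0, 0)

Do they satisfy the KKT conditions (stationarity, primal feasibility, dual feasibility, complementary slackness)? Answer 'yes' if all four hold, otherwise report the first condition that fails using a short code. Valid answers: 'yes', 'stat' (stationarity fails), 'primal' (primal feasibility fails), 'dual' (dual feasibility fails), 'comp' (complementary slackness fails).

Gradient of f: grad f(x) = Q x + c = (-2, -3)
Constraint values g_i(x) = a_i^T x - b_i:
  g_1((1, -3)) = 0
  g_2((1, -3)) = -2
Stationarity residual: grad f(x) + sum_i lambda_i a_i = (-2, -3)
  -> stationarity FAILS
Primal feasibility (all g_i <= 0): OK
Dual feasibility (all lambda_i >= 0): OK
Complementary slackness (lambda_i * g_i(x) = 0 for all i): OK

Verdict: the first failing condition is stationarity -> stat.

stat


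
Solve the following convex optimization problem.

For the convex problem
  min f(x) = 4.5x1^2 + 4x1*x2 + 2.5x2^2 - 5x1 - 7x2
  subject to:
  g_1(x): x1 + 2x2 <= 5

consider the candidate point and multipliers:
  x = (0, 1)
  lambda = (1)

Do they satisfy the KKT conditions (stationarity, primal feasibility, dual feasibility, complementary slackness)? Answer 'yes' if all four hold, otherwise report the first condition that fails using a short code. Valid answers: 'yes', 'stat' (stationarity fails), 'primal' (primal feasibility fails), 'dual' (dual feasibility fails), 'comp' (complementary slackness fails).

Gradient of f: grad f(x) = Q x + c = (-1, -2)
Constraint values g_i(x) = a_i^T x - b_i:
  g_1((0, 1)) = -3
Stationarity residual: grad f(x) + sum_i lambda_i a_i = (0, 0)
  -> stationarity OK
Primal feasibility (all g_i <= 0): OK
Dual feasibility (all lambda_i >= 0): OK
Complementary slackness (lambda_i * g_i(x) = 0 for all i): FAILS

Verdict: the first failing condition is complementary_slackness -> comp.

comp


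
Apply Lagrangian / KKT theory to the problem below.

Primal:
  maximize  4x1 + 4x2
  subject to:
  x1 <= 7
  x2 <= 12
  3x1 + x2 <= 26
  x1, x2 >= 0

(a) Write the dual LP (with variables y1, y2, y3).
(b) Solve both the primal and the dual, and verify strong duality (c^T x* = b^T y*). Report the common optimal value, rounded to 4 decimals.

The standard primal-dual pair for 'max c^T x s.t. A x <= b, x >= 0' is:
  Dual:  min b^T y  s.t.  A^T y >= c,  y >= 0.

So the dual LP is:
  minimize  7y1 + 12y2 + 26y3
  subject to:
    y1 + 3y3 >= 4
    y2 + y3 >= 4
    y1, y2, y3 >= 0

Solving the primal: x* = (4.6667, 12).
  primal value c^T x* = 66.6667.
Solving the dual: y* = (0, 2.6667, 1.3333).
  dual value b^T y* = 66.6667.
Strong duality: c^T x* = b^T y*. Confirmed.

66.6667


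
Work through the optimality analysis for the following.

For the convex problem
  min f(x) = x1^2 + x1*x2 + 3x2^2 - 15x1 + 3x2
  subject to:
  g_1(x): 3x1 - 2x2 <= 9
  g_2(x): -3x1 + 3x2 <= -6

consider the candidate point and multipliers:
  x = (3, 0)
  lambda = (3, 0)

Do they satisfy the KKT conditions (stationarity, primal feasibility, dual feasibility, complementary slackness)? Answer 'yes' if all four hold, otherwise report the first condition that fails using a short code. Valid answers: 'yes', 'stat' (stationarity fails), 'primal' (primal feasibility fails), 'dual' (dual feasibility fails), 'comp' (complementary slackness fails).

Gradient of f: grad f(x) = Q x + c = (-9, 6)
Constraint values g_i(x) = a_i^T x - b_i:
  g_1((3, 0)) = 0
  g_2((3, 0)) = -3
Stationarity residual: grad f(x) + sum_i lambda_i a_i = (0, 0)
  -> stationarity OK
Primal feasibility (all g_i <= 0): OK
Dual feasibility (all lambda_i >= 0): OK
Complementary slackness (lambda_i * g_i(x) = 0 for all i): OK

Verdict: yes, KKT holds.

yes


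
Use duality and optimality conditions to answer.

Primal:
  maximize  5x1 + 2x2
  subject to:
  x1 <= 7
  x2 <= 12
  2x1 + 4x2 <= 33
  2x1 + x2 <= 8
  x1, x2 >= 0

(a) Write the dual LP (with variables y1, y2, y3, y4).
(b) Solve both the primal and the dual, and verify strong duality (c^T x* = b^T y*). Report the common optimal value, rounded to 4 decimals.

The standard primal-dual pair for 'max c^T x s.t. A x <= b, x >= 0' is:
  Dual:  min b^T y  s.t.  A^T y >= c,  y >= 0.

So the dual LP is:
  minimize  7y1 + 12y2 + 33y3 + 8y4
  subject to:
    y1 + 2y3 + 2y4 >= 5
    y2 + 4y3 + y4 >= 2
    y1, y2, y3, y4 >= 0

Solving the primal: x* = (4, 0).
  primal value c^T x* = 20.
Solving the dual: y* = (0, 0, 0, 2.5).
  dual value b^T y* = 20.
Strong duality: c^T x* = b^T y*. Confirmed.

20


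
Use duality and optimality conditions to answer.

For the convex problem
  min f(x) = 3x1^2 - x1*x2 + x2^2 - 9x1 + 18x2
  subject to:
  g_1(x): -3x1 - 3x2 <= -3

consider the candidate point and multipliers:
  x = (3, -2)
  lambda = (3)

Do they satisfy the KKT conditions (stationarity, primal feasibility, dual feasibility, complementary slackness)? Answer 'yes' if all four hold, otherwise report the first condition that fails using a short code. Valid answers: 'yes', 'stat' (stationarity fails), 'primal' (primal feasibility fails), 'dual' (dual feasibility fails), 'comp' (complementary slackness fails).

Gradient of f: grad f(x) = Q x + c = (11, 11)
Constraint values g_i(x) = a_i^T x - b_i:
  g_1((3, -2)) = 0
Stationarity residual: grad f(x) + sum_i lambda_i a_i = (2, 2)
  -> stationarity FAILS
Primal feasibility (all g_i <= 0): OK
Dual feasibility (all lambda_i >= 0): OK
Complementary slackness (lambda_i * g_i(x) = 0 for all i): OK

Verdict: the first failing condition is stationarity -> stat.

stat


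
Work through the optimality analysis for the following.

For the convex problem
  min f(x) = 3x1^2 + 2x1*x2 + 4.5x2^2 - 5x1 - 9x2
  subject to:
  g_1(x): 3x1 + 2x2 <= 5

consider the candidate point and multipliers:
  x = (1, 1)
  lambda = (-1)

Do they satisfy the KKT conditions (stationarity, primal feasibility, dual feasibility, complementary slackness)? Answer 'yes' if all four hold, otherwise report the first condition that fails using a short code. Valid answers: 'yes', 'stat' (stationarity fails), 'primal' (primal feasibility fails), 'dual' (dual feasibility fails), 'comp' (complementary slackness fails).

Gradient of f: grad f(x) = Q x + c = (3, 2)
Constraint values g_i(x) = a_i^T x - b_i:
  g_1((1, 1)) = 0
Stationarity residual: grad f(x) + sum_i lambda_i a_i = (0, 0)
  -> stationarity OK
Primal feasibility (all g_i <= 0): OK
Dual feasibility (all lambda_i >= 0): FAILS
Complementary slackness (lambda_i * g_i(x) = 0 for all i): OK

Verdict: the first failing condition is dual_feasibility -> dual.

dual


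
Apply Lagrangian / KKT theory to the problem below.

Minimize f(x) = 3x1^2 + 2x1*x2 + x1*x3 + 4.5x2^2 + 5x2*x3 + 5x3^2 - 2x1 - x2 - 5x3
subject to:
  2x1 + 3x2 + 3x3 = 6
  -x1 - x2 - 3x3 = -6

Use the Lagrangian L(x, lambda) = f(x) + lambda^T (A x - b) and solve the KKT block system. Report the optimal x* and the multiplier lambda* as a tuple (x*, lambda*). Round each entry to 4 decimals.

Form the Lagrangian:
  L(x, lambda) = (1/2) x^T Q x + c^T x + lambda^T (A x - b)
Stationarity (grad_x L = 0): Q x + c + A^T lambda = 0.
Primal feasibility: A x = b.

This gives the KKT block system:
  [ Q   A^T ] [ x     ]   [-c ]
  [ A    0  ] [ lambda ] = [ b ]

Solving the linear system:
  x*      = (0.996, -0.498, 1.834)
  lambda* = (-0.8656, 3.083)
  f(x*)   = 6.5138

x* = (0.996, -0.498, 1.834), lambda* = (-0.8656, 3.083)


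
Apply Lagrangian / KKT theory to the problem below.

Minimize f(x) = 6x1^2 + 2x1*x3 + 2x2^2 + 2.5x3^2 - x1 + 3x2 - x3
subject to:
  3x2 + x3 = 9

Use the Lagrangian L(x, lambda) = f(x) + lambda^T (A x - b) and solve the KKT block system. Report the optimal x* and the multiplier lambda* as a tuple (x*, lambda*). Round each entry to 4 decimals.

Form the Lagrangian:
  L(x, lambda) = (1/2) x^T Q x + c^T x + lambda^T (A x - b)
Stationarity (grad_x L = 0): Q x + c + A^T lambda = 0.
Primal feasibility: A x = b.

This gives the KKT block system:
  [ Q   A^T ] [ x     ]   [-c ]
  [ A    0  ] [ lambda ] = [ b ]

Solving the linear system:
  x*      = (-0.1069, 2.6196, 1.1413)
  lambda* = (-4.4928)
  f(x*)   = 23.6295

x* = (-0.1069, 2.6196, 1.1413), lambda* = (-4.4928)


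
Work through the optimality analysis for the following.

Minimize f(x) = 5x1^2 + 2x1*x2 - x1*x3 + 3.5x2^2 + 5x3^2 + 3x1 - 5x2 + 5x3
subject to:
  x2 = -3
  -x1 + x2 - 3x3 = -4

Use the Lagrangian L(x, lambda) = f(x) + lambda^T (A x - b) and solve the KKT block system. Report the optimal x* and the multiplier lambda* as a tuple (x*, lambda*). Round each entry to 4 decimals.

Form the Lagrangian:
  L(x, lambda) = (1/2) x^T Q x + c^T x + lambda^T (A x - b)
Stationarity (grad_x L = 0): Q x + c + A^T lambda = 0.
Primal feasibility: A x = b.

This gives the KKT block system:
  [ Q   A^T ] [ x     ]   [-c ]
  [ A    0  ] [ lambda ] = [ b ]

Solving the linear system:
  x*      = (0.5189, -3, 0.1604)
  lambda* = (22.934, 2.0283)
  f(x*)   = 47.1368

x* = (0.5189, -3, 0.1604), lambda* = (22.934, 2.0283)


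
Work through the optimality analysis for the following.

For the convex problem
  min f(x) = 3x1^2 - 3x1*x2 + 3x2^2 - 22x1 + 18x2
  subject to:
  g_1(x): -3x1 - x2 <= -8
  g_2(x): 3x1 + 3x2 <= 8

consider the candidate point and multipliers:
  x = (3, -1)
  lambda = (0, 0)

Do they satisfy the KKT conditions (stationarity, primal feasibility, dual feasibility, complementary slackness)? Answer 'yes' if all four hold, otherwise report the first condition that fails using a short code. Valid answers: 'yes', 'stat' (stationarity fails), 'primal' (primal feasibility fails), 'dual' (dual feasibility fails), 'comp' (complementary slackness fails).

Gradient of f: grad f(x) = Q x + c = (-1, 3)
Constraint values g_i(x) = a_i^T x - b_i:
  g_1((3, -1)) = 0
  g_2((3, -1)) = -2
Stationarity residual: grad f(x) + sum_i lambda_i a_i = (-1, 3)
  -> stationarity FAILS
Primal feasibility (all g_i <= 0): OK
Dual feasibility (all lambda_i >= 0): OK
Complementary slackness (lambda_i * g_i(x) = 0 for all i): OK

Verdict: the first failing condition is stationarity -> stat.

stat


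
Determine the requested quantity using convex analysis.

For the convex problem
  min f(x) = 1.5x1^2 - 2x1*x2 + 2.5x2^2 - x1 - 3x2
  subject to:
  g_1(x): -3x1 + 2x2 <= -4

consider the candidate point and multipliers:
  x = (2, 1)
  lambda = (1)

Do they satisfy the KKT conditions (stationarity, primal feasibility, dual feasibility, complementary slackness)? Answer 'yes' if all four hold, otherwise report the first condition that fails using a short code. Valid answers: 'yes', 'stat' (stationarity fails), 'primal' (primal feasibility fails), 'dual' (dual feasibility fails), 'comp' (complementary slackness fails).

Gradient of f: grad f(x) = Q x + c = (3, -2)
Constraint values g_i(x) = a_i^T x - b_i:
  g_1((2, 1)) = 0
Stationarity residual: grad f(x) + sum_i lambda_i a_i = (0, 0)
  -> stationarity OK
Primal feasibility (all g_i <= 0): OK
Dual feasibility (all lambda_i >= 0): OK
Complementary slackness (lambda_i * g_i(x) = 0 for all i): OK

Verdict: yes, KKT holds.

yes


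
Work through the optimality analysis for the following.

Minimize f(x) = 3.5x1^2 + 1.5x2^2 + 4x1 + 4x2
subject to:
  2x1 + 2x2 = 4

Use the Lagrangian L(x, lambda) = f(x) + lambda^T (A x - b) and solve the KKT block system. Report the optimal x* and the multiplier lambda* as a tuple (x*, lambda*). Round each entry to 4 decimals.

Form the Lagrangian:
  L(x, lambda) = (1/2) x^T Q x + c^T x + lambda^T (A x - b)
Stationarity (grad_x L = 0): Q x + c + A^T lambda = 0.
Primal feasibility: A x = b.

This gives the KKT block system:
  [ Q   A^T ] [ x     ]   [-c ]
  [ A    0  ] [ lambda ] = [ b ]

Solving the linear system:
  x*      = (0.6, 1.4)
  lambda* = (-4.1)
  f(x*)   = 12.2

x* = (0.6, 1.4), lambda* = (-4.1)


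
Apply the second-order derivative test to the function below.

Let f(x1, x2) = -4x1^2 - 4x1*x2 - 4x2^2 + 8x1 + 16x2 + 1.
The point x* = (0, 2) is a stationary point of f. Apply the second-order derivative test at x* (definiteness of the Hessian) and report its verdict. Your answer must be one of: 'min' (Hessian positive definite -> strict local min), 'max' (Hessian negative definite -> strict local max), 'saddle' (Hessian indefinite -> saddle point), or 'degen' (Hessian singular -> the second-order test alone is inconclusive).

Compute the Hessian H = grad^2 f:
  H = [[-8, -4], [-4, -8]]
Verify stationarity: grad f(x*) = H x* + g = (0, 0).
Eigenvalues of H: -12, -4.
Both eigenvalues < 0, so H is negative definite -> x* is a strict local max.

max


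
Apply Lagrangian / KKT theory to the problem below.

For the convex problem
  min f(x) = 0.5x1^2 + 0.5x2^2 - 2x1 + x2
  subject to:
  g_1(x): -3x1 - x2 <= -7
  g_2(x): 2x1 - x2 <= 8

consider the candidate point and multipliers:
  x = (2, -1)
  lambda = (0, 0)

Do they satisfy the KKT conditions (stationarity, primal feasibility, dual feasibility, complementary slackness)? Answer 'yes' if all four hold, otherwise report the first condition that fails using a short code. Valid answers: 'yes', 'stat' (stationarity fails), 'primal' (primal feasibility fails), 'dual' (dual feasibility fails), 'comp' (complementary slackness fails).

Gradient of f: grad f(x) = Q x + c = (0, 0)
Constraint values g_i(x) = a_i^T x - b_i:
  g_1((2, -1)) = 2
  g_2((2, -1)) = -3
Stationarity residual: grad f(x) + sum_i lambda_i a_i = (0, 0)
  -> stationarity OK
Primal feasibility (all g_i <= 0): FAILS
Dual feasibility (all lambda_i >= 0): OK
Complementary slackness (lambda_i * g_i(x) = 0 for all i): OK

Verdict: the first failing condition is primal_feasibility -> primal.

primal


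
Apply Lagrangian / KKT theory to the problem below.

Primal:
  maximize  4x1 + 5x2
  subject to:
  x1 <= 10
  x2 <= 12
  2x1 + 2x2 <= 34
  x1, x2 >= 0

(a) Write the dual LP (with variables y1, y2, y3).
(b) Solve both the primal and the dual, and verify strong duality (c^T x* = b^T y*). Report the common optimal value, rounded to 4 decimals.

The standard primal-dual pair for 'max c^T x s.t. A x <= b, x >= 0' is:
  Dual:  min b^T y  s.t.  A^T y >= c,  y >= 0.

So the dual LP is:
  minimize  10y1 + 12y2 + 34y3
  subject to:
    y1 + 2y3 >= 4
    y2 + 2y3 >= 5
    y1, y2, y3 >= 0

Solving the primal: x* = (5, 12).
  primal value c^T x* = 80.
Solving the dual: y* = (0, 1, 2).
  dual value b^T y* = 80.
Strong duality: c^T x* = b^T y*. Confirmed.

80


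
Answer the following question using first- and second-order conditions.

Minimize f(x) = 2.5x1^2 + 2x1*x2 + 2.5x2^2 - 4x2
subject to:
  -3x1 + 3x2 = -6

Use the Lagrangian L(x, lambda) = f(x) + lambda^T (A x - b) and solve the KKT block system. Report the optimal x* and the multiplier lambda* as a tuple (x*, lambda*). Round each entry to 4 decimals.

Form the Lagrangian:
  L(x, lambda) = (1/2) x^T Q x + c^T x + lambda^T (A x - b)
Stationarity (grad_x L = 0): Q x + c + A^T lambda = 0.
Primal feasibility: A x = b.

This gives the KKT block system:
  [ Q   A^T ] [ x     ]   [-c ]
  [ A    0  ] [ lambda ] = [ b ]

Solving the linear system:
  x*      = (1.2857, -0.7143)
  lambda* = (1.6667)
  f(x*)   = 6.4286

x* = (1.2857, -0.7143), lambda* = (1.6667)


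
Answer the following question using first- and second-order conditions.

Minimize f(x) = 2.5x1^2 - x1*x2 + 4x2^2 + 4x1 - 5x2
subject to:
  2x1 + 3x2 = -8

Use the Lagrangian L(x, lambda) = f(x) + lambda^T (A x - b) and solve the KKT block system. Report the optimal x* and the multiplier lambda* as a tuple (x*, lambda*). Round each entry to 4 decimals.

Form the Lagrangian:
  L(x, lambda) = (1/2) x^T Q x + c^T x + lambda^T (A x - b)
Stationarity (grad_x L = 0): Q x + c + A^T lambda = 0.
Primal feasibility: A x = b.

This gives the KKT block system:
  [ Q   A^T ] [ x     ]   [-c ]
  [ A    0  ] [ lambda ] = [ b ]

Solving the linear system:
  x*      = (-2.4494, -1.0337)
  lambda* = (3.6067)
  f(x*)   = 12.1124

x* = (-2.4494, -1.0337), lambda* = (3.6067)


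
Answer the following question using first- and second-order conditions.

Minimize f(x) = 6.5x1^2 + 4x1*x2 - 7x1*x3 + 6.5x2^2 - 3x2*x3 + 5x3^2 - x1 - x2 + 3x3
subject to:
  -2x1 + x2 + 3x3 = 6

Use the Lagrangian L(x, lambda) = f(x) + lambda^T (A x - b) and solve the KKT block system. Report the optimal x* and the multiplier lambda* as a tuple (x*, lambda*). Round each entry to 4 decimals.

Form the Lagrangian:
  L(x, lambda) = (1/2) x^T Q x + c^T x + lambda^T (A x - b)
Stationarity (grad_x L = 0): Q x + c + A^T lambda = 0.
Primal feasibility: A x = b.

This gives the KKT block system:
  [ Q   A^T ] [ x     ]   [-c ]
  [ A    0  ] [ lambda ] = [ b ]

Solving the linear system:
  x*      = (-0.2879, 0.9481, 1.4921)
  lambda* = (-5.6972)
  f(x*)   = 18.9996

x* = (-0.2879, 0.9481, 1.4921), lambda* = (-5.6972)


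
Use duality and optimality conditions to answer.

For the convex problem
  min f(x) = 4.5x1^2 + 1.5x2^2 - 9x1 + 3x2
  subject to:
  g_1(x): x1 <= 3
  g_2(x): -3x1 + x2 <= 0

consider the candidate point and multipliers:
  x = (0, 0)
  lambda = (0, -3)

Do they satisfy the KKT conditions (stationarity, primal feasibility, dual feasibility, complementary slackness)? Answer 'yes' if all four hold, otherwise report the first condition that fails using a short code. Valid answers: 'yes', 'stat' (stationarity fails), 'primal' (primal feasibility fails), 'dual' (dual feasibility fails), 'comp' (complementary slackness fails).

Gradient of f: grad f(x) = Q x + c = (-9, 3)
Constraint values g_i(x) = a_i^T x - b_i:
  g_1((0, 0)) = -3
  g_2((0, 0)) = 0
Stationarity residual: grad f(x) + sum_i lambda_i a_i = (0, 0)
  -> stationarity OK
Primal feasibility (all g_i <= 0): OK
Dual feasibility (all lambda_i >= 0): FAILS
Complementary slackness (lambda_i * g_i(x) = 0 for all i): OK

Verdict: the first failing condition is dual_feasibility -> dual.

dual


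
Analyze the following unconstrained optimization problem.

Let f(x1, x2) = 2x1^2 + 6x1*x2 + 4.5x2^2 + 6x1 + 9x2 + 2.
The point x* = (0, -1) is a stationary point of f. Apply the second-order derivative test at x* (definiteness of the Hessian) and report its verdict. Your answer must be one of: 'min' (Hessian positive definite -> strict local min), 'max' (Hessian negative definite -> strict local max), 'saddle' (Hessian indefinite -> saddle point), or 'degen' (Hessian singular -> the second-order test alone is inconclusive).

Compute the Hessian H = grad^2 f:
  H = [[4, 6], [6, 9]]
Verify stationarity: grad f(x*) = H x* + g = (0, 0).
Eigenvalues of H: 0, 13.
H has a zero eigenvalue (singular; positive semidefinite but not definite), so H is neither positive definite, negative definite, nor indefinite. The second-order test alone is inconclusive -> degen.
(Indeed, f is constant along the null direction of H through x*, so x* is not a strict local extremum.)

degen


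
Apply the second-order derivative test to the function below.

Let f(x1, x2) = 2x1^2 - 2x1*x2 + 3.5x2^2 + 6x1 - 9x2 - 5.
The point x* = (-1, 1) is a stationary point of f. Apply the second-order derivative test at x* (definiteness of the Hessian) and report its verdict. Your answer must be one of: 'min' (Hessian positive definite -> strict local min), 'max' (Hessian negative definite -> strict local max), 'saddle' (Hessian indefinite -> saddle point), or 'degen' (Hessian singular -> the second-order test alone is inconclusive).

Compute the Hessian H = grad^2 f:
  H = [[4, -2], [-2, 7]]
Verify stationarity: grad f(x*) = H x* + g = (0, 0).
Eigenvalues of H: 3, 8.
Both eigenvalues > 0, so H is positive definite -> x* is a strict local min.

min


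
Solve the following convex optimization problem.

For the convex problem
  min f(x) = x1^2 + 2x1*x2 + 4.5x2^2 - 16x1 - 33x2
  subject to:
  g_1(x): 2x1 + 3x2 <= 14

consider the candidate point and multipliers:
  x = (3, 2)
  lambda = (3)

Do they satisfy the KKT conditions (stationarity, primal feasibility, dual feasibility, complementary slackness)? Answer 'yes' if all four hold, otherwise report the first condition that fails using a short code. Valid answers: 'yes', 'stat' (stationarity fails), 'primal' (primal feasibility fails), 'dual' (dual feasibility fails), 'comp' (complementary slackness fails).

Gradient of f: grad f(x) = Q x + c = (-6, -9)
Constraint values g_i(x) = a_i^T x - b_i:
  g_1((3, 2)) = -2
Stationarity residual: grad f(x) + sum_i lambda_i a_i = (0, 0)
  -> stationarity OK
Primal feasibility (all g_i <= 0): OK
Dual feasibility (all lambda_i >= 0): OK
Complementary slackness (lambda_i * g_i(x) = 0 for all i): FAILS

Verdict: the first failing condition is complementary_slackness -> comp.

comp


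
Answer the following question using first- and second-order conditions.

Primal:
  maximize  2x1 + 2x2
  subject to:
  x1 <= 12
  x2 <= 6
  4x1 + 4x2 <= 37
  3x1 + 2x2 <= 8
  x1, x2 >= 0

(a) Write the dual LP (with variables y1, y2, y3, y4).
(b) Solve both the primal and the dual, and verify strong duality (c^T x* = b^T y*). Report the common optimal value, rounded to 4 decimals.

The standard primal-dual pair for 'max c^T x s.t. A x <= b, x >= 0' is:
  Dual:  min b^T y  s.t.  A^T y >= c,  y >= 0.

So the dual LP is:
  minimize  12y1 + 6y2 + 37y3 + 8y4
  subject to:
    y1 + 4y3 + 3y4 >= 2
    y2 + 4y3 + 2y4 >= 2
    y1, y2, y3, y4 >= 0

Solving the primal: x* = (0, 4).
  primal value c^T x* = 8.
Solving the dual: y* = (0, 0, 0, 1).
  dual value b^T y* = 8.
Strong duality: c^T x* = b^T y*. Confirmed.

8


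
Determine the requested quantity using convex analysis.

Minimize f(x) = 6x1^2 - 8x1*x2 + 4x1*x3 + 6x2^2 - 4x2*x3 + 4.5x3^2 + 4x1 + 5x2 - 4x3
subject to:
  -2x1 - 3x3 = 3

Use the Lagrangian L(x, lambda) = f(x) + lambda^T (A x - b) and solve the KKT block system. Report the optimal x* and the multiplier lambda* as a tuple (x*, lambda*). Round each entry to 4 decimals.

Form the Lagrangian:
  L(x, lambda) = (1/2) x^T Q x + c^T x + lambda^T (A x - b)
Stationarity (grad_x L = 0): Q x + c + A^T lambda = 0.
Primal feasibility: A x = b.

This gives the KKT block system:
  [ Q   A^T ] [ x     ]   [-c ]
  [ A    0  ] [ lambda ] = [ b ]

Solving the linear system:
  x*      = (-1.5268, -1.4286, 0.0179)
  lambda* = (-1.4107)
  f(x*)   = -4.5446

x* = (-1.5268, -1.4286, 0.0179), lambda* = (-1.4107)


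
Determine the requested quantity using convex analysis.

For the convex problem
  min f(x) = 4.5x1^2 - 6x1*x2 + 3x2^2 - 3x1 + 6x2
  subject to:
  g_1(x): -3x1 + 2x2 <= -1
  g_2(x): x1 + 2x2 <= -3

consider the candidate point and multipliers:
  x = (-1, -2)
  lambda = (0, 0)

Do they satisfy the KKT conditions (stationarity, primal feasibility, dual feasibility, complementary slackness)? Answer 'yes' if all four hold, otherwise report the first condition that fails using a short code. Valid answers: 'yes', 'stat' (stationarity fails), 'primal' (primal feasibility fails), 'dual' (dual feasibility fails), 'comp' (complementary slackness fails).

Gradient of f: grad f(x) = Q x + c = (0, 0)
Constraint values g_i(x) = a_i^T x - b_i:
  g_1((-1, -2)) = 0
  g_2((-1, -2)) = -2
Stationarity residual: grad f(x) + sum_i lambda_i a_i = (0, 0)
  -> stationarity OK
Primal feasibility (all g_i <= 0): OK
Dual feasibility (all lambda_i >= 0): OK
Complementary slackness (lambda_i * g_i(x) = 0 for all i): OK

Verdict: yes, KKT holds.

yes


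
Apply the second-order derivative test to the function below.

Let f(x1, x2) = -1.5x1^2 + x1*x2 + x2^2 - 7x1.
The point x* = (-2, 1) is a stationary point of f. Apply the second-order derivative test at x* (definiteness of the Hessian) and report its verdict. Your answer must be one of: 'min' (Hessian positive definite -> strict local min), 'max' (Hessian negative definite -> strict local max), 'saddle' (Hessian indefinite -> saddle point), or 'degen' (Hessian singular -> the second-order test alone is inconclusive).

Compute the Hessian H = grad^2 f:
  H = [[-3, 1], [1, 2]]
Verify stationarity: grad f(x*) = H x* + g = (0, 0).
Eigenvalues of H: -3.1926, 2.1926.
Eigenvalues have mixed signs, so H is indefinite -> x* is a saddle point.

saddle


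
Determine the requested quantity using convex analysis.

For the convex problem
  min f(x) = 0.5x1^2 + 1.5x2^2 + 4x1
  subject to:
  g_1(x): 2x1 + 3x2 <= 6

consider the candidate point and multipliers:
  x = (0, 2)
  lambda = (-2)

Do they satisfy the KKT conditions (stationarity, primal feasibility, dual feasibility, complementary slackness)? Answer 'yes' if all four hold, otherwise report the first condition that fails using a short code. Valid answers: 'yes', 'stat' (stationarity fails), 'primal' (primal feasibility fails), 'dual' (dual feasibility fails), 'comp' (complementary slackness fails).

Gradient of f: grad f(x) = Q x + c = (4, 6)
Constraint values g_i(x) = a_i^T x - b_i:
  g_1((0, 2)) = 0
Stationarity residual: grad f(x) + sum_i lambda_i a_i = (0, 0)
  -> stationarity OK
Primal feasibility (all g_i <= 0): OK
Dual feasibility (all lambda_i >= 0): FAILS
Complementary slackness (lambda_i * g_i(x) = 0 for all i): OK

Verdict: the first failing condition is dual_feasibility -> dual.

dual


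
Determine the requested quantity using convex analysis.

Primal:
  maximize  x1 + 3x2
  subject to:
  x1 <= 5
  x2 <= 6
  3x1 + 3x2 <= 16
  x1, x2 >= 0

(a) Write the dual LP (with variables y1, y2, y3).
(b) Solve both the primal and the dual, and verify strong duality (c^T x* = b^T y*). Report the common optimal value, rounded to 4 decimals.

The standard primal-dual pair for 'max c^T x s.t. A x <= b, x >= 0' is:
  Dual:  min b^T y  s.t.  A^T y >= c,  y >= 0.

So the dual LP is:
  minimize  5y1 + 6y2 + 16y3
  subject to:
    y1 + 3y3 >= 1
    y2 + 3y3 >= 3
    y1, y2, y3 >= 0

Solving the primal: x* = (0, 5.3333).
  primal value c^T x* = 16.
Solving the dual: y* = (0, 0, 1).
  dual value b^T y* = 16.
Strong duality: c^T x* = b^T y*. Confirmed.

16


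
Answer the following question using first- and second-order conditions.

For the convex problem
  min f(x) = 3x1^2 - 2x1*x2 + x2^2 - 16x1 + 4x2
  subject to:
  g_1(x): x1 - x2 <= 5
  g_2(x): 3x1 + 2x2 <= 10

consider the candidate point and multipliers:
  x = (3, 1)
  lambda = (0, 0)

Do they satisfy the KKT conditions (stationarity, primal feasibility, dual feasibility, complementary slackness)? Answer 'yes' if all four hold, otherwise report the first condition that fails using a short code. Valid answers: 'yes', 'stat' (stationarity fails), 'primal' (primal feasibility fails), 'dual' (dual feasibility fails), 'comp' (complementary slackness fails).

Gradient of f: grad f(x) = Q x + c = (0, 0)
Constraint values g_i(x) = a_i^T x - b_i:
  g_1((3, 1)) = -3
  g_2((3, 1)) = 1
Stationarity residual: grad f(x) + sum_i lambda_i a_i = (0, 0)
  -> stationarity OK
Primal feasibility (all g_i <= 0): FAILS
Dual feasibility (all lambda_i >= 0): OK
Complementary slackness (lambda_i * g_i(x) = 0 for all i): OK

Verdict: the first failing condition is primal_feasibility -> primal.

primal


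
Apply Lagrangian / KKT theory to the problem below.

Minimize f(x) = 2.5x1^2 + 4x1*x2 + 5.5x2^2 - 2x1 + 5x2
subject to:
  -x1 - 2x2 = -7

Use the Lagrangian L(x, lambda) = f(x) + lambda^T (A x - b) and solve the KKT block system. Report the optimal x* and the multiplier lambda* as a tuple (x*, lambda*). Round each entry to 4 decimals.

Form the Lagrangian:
  L(x, lambda) = (1/2) x^T Q x + c^T x + lambda^T (A x - b)
Stationarity (grad_x L = 0): Q x + c + A^T lambda = 0.
Primal feasibility: A x = b.

This gives the KKT block system:
  [ Q   A^T ] [ x     ]   [-c ]
  [ A    0  ] [ lambda ] = [ b ]

Solving the linear system:
  x*      = (2.6, 2.2)
  lambda* = (19.8)
  f(x*)   = 72.2

x* = (2.6, 2.2), lambda* = (19.8)


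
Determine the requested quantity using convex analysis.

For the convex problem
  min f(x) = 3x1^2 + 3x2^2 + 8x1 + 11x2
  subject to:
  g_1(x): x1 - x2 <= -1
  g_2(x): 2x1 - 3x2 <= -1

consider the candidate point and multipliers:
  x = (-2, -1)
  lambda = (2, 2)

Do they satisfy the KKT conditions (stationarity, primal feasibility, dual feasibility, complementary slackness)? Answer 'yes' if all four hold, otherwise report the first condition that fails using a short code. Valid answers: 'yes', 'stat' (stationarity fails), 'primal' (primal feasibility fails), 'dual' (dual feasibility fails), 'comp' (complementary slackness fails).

Gradient of f: grad f(x) = Q x + c = (-4, 5)
Constraint values g_i(x) = a_i^T x - b_i:
  g_1((-2, -1)) = 0
  g_2((-2, -1)) = 0
Stationarity residual: grad f(x) + sum_i lambda_i a_i = (2, -3)
  -> stationarity FAILS
Primal feasibility (all g_i <= 0): OK
Dual feasibility (all lambda_i >= 0): OK
Complementary slackness (lambda_i * g_i(x) = 0 for all i): OK

Verdict: the first failing condition is stationarity -> stat.

stat


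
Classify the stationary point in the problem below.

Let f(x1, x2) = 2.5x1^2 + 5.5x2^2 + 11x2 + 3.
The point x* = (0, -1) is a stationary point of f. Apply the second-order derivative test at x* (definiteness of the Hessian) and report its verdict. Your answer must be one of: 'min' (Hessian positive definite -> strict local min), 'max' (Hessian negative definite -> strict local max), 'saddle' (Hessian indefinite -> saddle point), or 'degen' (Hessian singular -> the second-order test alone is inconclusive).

Compute the Hessian H = grad^2 f:
  H = [[5, 0], [0, 11]]
Verify stationarity: grad f(x*) = H x* + g = (0, 0).
Eigenvalues of H: 5, 11.
Both eigenvalues > 0, so H is positive definite -> x* is a strict local min.

min


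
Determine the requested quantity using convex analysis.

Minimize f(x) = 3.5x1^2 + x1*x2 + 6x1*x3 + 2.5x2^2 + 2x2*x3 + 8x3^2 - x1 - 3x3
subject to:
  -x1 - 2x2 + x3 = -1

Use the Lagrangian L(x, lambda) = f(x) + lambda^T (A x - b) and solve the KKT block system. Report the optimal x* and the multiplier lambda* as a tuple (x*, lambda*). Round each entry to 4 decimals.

Form the Lagrangian:
  L(x, lambda) = (1/2) x^T Q x + c^T x + lambda^T (A x - b)
Stationarity (grad_x L = 0): Q x + c + A^T lambda = 0.
Primal feasibility: A x = b.

This gives the KKT block system:
  [ Q   A^T ] [ x     ]   [-c ]
  [ A    0  ] [ lambda ] = [ b ]

Solving the linear system:
  x*      = (0.251, 0.3663, -0.0165)
  lambda* = (1.0247)
  f(x*)   = 0.4115

x* = (0.251, 0.3663, -0.0165), lambda* = (1.0247)


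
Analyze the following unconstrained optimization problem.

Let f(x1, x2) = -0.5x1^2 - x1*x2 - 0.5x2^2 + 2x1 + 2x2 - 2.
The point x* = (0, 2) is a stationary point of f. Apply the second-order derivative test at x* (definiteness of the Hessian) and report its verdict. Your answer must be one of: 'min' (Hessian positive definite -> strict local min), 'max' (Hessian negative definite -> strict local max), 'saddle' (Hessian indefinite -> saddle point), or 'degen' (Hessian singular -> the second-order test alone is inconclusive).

Compute the Hessian H = grad^2 f:
  H = [[-1, -1], [-1, -1]]
Verify stationarity: grad f(x*) = H x* + g = (0, 0).
Eigenvalues of H: -2, 0.
H has a zero eigenvalue (singular; negative semidefinite but not definite), so H is neither positive definite, negative definite, nor indefinite. The second-order test alone is inconclusive -> degen.
(Indeed, f is constant along the null direction of H through x*, so x* is not a strict local extremum.)

degen


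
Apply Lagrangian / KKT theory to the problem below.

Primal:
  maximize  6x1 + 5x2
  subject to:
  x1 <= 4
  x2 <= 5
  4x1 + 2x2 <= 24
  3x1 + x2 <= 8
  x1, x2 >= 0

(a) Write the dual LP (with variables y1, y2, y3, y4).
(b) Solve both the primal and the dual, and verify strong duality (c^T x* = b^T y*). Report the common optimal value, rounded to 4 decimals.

The standard primal-dual pair for 'max c^T x s.t. A x <= b, x >= 0' is:
  Dual:  min b^T y  s.t.  A^T y >= c,  y >= 0.

So the dual LP is:
  minimize  4y1 + 5y2 + 24y3 + 8y4
  subject to:
    y1 + 4y3 + 3y4 >= 6
    y2 + 2y3 + y4 >= 5
    y1, y2, y3, y4 >= 0

Solving the primal: x* = (1, 5).
  primal value c^T x* = 31.
Solving the dual: y* = (0, 3, 0, 2).
  dual value b^T y* = 31.
Strong duality: c^T x* = b^T y*. Confirmed.

31
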